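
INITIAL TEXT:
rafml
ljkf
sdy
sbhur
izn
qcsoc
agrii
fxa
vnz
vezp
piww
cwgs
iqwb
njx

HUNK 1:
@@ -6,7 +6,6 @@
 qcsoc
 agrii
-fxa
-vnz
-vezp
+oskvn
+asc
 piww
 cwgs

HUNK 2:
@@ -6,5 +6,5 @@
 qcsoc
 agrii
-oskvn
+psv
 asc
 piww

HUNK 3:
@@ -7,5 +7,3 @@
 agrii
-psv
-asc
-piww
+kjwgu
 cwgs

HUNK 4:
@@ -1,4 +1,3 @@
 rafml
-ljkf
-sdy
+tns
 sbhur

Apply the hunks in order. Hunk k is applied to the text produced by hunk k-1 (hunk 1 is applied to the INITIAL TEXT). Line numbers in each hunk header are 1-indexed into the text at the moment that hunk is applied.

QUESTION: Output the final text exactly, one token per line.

Answer: rafml
tns
sbhur
izn
qcsoc
agrii
kjwgu
cwgs
iqwb
njx

Derivation:
Hunk 1: at line 6 remove [fxa,vnz,vezp] add [oskvn,asc] -> 13 lines: rafml ljkf sdy sbhur izn qcsoc agrii oskvn asc piww cwgs iqwb njx
Hunk 2: at line 6 remove [oskvn] add [psv] -> 13 lines: rafml ljkf sdy sbhur izn qcsoc agrii psv asc piww cwgs iqwb njx
Hunk 3: at line 7 remove [psv,asc,piww] add [kjwgu] -> 11 lines: rafml ljkf sdy sbhur izn qcsoc agrii kjwgu cwgs iqwb njx
Hunk 4: at line 1 remove [ljkf,sdy] add [tns] -> 10 lines: rafml tns sbhur izn qcsoc agrii kjwgu cwgs iqwb njx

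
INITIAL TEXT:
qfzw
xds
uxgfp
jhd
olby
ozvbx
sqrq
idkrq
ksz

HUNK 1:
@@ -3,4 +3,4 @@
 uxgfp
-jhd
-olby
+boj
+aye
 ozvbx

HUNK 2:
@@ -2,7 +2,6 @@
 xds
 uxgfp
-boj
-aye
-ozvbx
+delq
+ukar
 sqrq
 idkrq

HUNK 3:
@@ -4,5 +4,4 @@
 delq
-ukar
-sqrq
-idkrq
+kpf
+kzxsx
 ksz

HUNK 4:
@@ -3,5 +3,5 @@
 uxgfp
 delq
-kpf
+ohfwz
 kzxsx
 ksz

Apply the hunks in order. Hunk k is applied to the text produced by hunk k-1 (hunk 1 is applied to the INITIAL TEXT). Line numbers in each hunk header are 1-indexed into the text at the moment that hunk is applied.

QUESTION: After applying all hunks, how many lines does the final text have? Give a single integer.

Answer: 7

Derivation:
Hunk 1: at line 3 remove [jhd,olby] add [boj,aye] -> 9 lines: qfzw xds uxgfp boj aye ozvbx sqrq idkrq ksz
Hunk 2: at line 2 remove [boj,aye,ozvbx] add [delq,ukar] -> 8 lines: qfzw xds uxgfp delq ukar sqrq idkrq ksz
Hunk 3: at line 4 remove [ukar,sqrq,idkrq] add [kpf,kzxsx] -> 7 lines: qfzw xds uxgfp delq kpf kzxsx ksz
Hunk 4: at line 3 remove [kpf] add [ohfwz] -> 7 lines: qfzw xds uxgfp delq ohfwz kzxsx ksz
Final line count: 7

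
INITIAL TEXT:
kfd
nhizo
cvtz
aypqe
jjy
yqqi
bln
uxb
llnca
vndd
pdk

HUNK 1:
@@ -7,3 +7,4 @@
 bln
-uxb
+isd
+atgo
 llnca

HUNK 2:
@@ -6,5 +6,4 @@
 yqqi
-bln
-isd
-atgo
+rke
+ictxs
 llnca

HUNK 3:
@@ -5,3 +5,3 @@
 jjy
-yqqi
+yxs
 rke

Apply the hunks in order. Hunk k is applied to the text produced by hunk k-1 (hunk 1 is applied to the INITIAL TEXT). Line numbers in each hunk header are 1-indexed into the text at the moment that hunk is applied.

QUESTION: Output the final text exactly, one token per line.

Hunk 1: at line 7 remove [uxb] add [isd,atgo] -> 12 lines: kfd nhizo cvtz aypqe jjy yqqi bln isd atgo llnca vndd pdk
Hunk 2: at line 6 remove [bln,isd,atgo] add [rke,ictxs] -> 11 lines: kfd nhizo cvtz aypqe jjy yqqi rke ictxs llnca vndd pdk
Hunk 3: at line 5 remove [yqqi] add [yxs] -> 11 lines: kfd nhizo cvtz aypqe jjy yxs rke ictxs llnca vndd pdk

Answer: kfd
nhizo
cvtz
aypqe
jjy
yxs
rke
ictxs
llnca
vndd
pdk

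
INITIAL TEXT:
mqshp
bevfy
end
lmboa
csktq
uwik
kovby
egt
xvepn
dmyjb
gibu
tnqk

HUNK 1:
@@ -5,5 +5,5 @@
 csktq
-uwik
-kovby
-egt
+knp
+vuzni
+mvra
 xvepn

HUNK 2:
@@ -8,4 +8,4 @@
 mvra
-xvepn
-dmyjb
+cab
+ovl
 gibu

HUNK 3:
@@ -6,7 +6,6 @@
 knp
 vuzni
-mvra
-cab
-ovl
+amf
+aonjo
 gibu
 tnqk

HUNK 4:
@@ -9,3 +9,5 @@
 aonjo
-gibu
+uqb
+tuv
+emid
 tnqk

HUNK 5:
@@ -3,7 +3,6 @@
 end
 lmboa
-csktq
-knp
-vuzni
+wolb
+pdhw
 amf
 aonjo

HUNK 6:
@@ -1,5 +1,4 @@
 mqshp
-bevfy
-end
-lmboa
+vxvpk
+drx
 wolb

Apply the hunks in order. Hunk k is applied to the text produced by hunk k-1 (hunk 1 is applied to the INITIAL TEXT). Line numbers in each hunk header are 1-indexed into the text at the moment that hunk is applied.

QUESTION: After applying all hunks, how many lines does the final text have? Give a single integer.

Hunk 1: at line 5 remove [uwik,kovby,egt] add [knp,vuzni,mvra] -> 12 lines: mqshp bevfy end lmboa csktq knp vuzni mvra xvepn dmyjb gibu tnqk
Hunk 2: at line 8 remove [xvepn,dmyjb] add [cab,ovl] -> 12 lines: mqshp bevfy end lmboa csktq knp vuzni mvra cab ovl gibu tnqk
Hunk 3: at line 6 remove [mvra,cab,ovl] add [amf,aonjo] -> 11 lines: mqshp bevfy end lmboa csktq knp vuzni amf aonjo gibu tnqk
Hunk 4: at line 9 remove [gibu] add [uqb,tuv,emid] -> 13 lines: mqshp bevfy end lmboa csktq knp vuzni amf aonjo uqb tuv emid tnqk
Hunk 5: at line 3 remove [csktq,knp,vuzni] add [wolb,pdhw] -> 12 lines: mqshp bevfy end lmboa wolb pdhw amf aonjo uqb tuv emid tnqk
Hunk 6: at line 1 remove [bevfy,end,lmboa] add [vxvpk,drx] -> 11 lines: mqshp vxvpk drx wolb pdhw amf aonjo uqb tuv emid tnqk
Final line count: 11

Answer: 11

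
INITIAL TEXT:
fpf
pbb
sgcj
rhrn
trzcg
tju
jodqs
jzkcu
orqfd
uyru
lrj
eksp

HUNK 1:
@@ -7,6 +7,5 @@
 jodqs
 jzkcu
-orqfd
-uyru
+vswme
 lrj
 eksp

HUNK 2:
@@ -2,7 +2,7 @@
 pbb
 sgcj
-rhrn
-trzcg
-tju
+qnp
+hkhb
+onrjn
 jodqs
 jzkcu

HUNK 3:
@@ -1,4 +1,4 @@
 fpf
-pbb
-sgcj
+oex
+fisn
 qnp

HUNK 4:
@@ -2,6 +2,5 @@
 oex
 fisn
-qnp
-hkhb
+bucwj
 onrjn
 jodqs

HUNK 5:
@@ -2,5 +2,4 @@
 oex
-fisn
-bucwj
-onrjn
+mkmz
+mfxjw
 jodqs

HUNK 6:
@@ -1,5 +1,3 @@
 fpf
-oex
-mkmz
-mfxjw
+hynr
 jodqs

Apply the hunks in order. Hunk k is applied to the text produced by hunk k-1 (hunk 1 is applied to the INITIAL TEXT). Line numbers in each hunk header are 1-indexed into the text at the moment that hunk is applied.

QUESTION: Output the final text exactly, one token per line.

Answer: fpf
hynr
jodqs
jzkcu
vswme
lrj
eksp

Derivation:
Hunk 1: at line 7 remove [orqfd,uyru] add [vswme] -> 11 lines: fpf pbb sgcj rhrn trzcg tju jodqs jzkcu vswme lrj eksp
Hunk 2: at line 2 remove [rhrn,trzcg,tju] add [qnp,hkhb,onrjn] -> 11 lines: fpf pbb sgcj qnp hkhb onrjn jodqs jzkcu vswme lrj eksp
Hunk 3: at line 1 remove [pbb,sgcj] add [oex,fisn] -> 11 lines: fpf oex fisn qnp hkhb onrjn jodqs jzkcu vswme lrj eksp
Hunk 4: at line 2 remove [qnp,hkhb] add [bucwj] -> 10 lines: fpf oex fisn bucwj onrjn jodqs jzkcu vswme lrj eksp
Hunk 5: at line 2 remove [fisn,bucwj,onrjn] add [mkmz,mfxjw] -> 9 lines: fpf oex mkmz mfxjw jodqs jzkcu vswme lrj eksp
Hunk 6: at line 1 remove [oex,mkmz,mfxjw] add [hynr] -> 7 lines: fpf hynr jodqs jzkcu vswme lrj eksp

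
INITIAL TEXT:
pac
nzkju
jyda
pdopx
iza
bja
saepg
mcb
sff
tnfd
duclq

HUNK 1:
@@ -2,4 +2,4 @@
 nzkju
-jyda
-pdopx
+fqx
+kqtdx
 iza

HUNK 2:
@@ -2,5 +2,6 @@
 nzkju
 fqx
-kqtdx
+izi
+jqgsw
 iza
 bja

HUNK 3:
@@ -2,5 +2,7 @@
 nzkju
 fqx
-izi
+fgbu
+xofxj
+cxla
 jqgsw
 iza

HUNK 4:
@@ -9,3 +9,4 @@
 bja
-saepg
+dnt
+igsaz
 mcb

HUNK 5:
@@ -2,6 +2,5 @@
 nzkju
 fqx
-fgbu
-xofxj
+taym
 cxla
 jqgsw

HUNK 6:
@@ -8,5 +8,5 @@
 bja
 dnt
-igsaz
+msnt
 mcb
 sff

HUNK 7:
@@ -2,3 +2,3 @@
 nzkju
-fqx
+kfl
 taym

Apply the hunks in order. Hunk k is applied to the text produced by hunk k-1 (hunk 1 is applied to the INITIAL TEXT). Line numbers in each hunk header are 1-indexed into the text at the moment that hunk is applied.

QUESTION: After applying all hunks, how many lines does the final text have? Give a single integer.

Hunk 1: at line 2 remove [jyda,pdopx] add [fqx,kqtdx] -> 11 lines: pac nzkju fqx kqtdx iza bja saepg mcb sff tnfd duclq
Hunk 2: at line 2 remove [kqtdx] add [izi,jqgsw] -> 12 lines: pac nzkju fqx izi jqgsw iza bja saepg mcb sff tnfd duclq
Hunk 3: at line 2 remove [izi] add [fgbu,xofxj,cxla] -> 14 lines: pac nzkju fqx fgbu xofxj cxla jqgsw iza bja saepg mcb sff tnfd duclq
Hunk 4: at line 9 remove [saepg] add [dnt,igsaz] -> 15 lines: pac nzkju fqx fgbu xofxj cxla jqgsw iza bja dnt igsaz mcb sff tnfd duclq
Hunk 5: at line 2 remove [fgbu,xofxj] add [taym] -> 14 lines: pac nzkju fqx taym cxla jqgsw iza bja dnt igsaz mcb sff tnfd duclq
Hunk 6: at line 8 remove [igsaz] add [msnt] -> 14 lines: pac nzkju fqx taym cxla jqgsw iza bja dnt msnt mcb sff tnfd duclq
Hunk 7: at line 2 remove [fqx] add [kfl] -> 14 lines: pac nzkju kfl taym cxla jqgsw iza bja dnt msnt mcb sff tnfd duclq
Final line count: 14

Answer: 14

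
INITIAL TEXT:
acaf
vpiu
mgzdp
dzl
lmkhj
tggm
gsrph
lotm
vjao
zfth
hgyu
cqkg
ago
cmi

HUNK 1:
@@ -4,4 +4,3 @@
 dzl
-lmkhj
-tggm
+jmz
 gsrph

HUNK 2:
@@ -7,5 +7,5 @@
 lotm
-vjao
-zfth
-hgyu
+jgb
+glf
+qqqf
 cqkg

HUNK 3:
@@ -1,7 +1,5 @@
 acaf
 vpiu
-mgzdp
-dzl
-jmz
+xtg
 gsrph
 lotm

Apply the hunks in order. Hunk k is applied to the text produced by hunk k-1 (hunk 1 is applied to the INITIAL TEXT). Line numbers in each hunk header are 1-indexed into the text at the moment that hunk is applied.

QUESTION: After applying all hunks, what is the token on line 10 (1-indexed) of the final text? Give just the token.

Hunk 1: at line 4 remove [lmkhj,tggm] add [jmz] -> 13 lines: acaf vpiu mgzdp dzl jmz gsrph lotm vjao zfth hgyu cqkg ago cmi
Hunk 2: at line 7 remove [vjao,zfth,hgyu] add [jgb,glf,qqqf] -> 13 lines: acaf vpiu mgzdp dzl jmz gsrph lotm jgb glf qqqf cqkg ago cmi
Hunk 3: at line 1 remove [mgzdp,dzl,jmz] add [xtg] -> 11 lines: acaf vpiu xtg gsrph lotm jgb glf qqqf cqkg ago cmi
Final line 10: ago

Answer: ago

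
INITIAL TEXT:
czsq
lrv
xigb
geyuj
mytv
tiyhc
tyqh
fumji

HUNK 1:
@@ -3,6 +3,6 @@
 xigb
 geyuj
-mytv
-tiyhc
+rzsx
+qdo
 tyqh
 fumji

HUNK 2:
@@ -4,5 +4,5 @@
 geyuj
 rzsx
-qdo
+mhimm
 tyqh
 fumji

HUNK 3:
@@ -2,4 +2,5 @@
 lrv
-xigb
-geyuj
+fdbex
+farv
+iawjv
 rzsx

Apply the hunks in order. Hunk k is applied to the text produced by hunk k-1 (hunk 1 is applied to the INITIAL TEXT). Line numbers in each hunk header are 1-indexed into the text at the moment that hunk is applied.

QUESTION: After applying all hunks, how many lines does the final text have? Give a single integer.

Answer: 9

Derivation:
Hunk 1: at line 3 remove [mytv,tiyhc] add [rzsx,qdo] -> 8 lines: czsq lrv xigb geyuj rzsx qdo tyqh fumji
Hunk 2: at line 4 remove [qdo] add [mhimm] -> 8 lines: czsq lrv xigb geyuj rzsx mhimm tyqh fumji
Hunk 3: at line 2 remove [xigb,geyuj] add [fdbex,farv,iawjv] -> 9 lines: czsq lrv fdbex farv iawjv rzsx mhimm tyqh fumji
Final line count: 9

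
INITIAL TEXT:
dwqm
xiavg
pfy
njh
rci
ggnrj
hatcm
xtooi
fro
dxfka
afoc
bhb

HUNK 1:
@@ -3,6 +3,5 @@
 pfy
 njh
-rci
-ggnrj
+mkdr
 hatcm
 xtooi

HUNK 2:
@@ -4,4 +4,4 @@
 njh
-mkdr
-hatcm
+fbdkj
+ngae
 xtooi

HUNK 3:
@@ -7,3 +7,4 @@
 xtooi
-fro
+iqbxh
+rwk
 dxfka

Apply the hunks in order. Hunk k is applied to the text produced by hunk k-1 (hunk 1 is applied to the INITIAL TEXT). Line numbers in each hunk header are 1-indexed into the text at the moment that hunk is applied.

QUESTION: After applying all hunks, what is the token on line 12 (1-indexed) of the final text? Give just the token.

Hunk 1: at line 3 remove [rci,ggnrj] add [mkdr] -> 11 lines: dwqm xiavg pfy njh mkdr hatcm xtooi fro dxfka afoc bhb
Hunk 2: at line 4 remove [mkdr,hatcm] add [fbdkj,ngae] -> 11 lines: dwqm xiavg pfy njh fbdkj ngae xtooi fro dxfka afoc bhb
Hunk 3: at line 7 remove [fro] add [iqbxh,rwk] -> 12 lines: dwqm xiavg pfy njh fbdkj ngae xtooi iqbxh rwk dxfka afoc bhb
Final line 12: bhb

Answer: bhb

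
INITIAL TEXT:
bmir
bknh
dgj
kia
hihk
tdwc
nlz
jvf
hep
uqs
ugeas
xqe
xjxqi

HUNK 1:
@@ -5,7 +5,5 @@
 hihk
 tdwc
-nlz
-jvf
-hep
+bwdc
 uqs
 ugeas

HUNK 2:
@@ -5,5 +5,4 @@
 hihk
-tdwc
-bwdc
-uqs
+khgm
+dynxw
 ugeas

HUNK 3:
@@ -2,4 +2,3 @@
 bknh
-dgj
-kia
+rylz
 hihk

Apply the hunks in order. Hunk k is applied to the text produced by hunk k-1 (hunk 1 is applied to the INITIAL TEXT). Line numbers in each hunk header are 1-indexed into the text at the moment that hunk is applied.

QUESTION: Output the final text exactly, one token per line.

Hunk 1: at line 5 remove [nlz,jvf,hep] add [bwdc] -> 11 lines: bmir bknh dgj kia hihk tdwc bwdc uqs ugeas xqe xjxqi
Hunk 2: at line 5 remove [tdwc,bwdc,uqs] add [khgm,dynxw] -> 10 lines: bmir bknh dgj kia hihk khgm dynxw ugeas xqe xjxqi
Hunk 3: at line 2 remove [dgj,kia] add [rylz] -> 9 lines: bmir bknh rylz hihk khgm dynxw ugeas xqe xjxqi

Answer: bmir
bknh
rylz
hihk
khgm
dynxw
ugeas
xqe
xjxqi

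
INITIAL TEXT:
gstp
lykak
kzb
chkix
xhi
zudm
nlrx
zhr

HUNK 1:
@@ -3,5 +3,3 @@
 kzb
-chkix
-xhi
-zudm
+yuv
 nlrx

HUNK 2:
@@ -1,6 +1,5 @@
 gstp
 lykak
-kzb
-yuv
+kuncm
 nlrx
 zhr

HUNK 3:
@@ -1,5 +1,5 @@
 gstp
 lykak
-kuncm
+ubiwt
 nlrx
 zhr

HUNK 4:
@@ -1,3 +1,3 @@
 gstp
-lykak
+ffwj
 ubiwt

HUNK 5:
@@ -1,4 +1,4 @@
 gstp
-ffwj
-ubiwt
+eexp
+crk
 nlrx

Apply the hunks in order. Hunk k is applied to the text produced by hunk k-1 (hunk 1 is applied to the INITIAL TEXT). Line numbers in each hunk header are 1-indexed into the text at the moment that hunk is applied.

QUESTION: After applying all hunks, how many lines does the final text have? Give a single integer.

Hunk 1: at line 3 remove [chkix,xhi,zudm] add [yuv] -> 6 lines: gstp lykak kzb yuv nlrx zhr
Hunk 2: at line 1 remove [kzb,yuv] add [kuncm] -> 5 lines: gstp lykak kuncm nlrx zhr
Hunk 3: at line 1 remove [kuncm] add [ubiwt] -> 5 lines: gstp lykak ubiwt nlrx zhr
Hunk 4: at line 1 remove [lykak] add [ffwj] -> 5 lines: gstp ffwj ubiwt nlrx zhr
Hunk 5: at line 1 remove [ffwj,ubiwt] add [eexp,crk] -> 5 lines: gstp eexp crk nlrx zhr
Final line count: 5

Answer: 5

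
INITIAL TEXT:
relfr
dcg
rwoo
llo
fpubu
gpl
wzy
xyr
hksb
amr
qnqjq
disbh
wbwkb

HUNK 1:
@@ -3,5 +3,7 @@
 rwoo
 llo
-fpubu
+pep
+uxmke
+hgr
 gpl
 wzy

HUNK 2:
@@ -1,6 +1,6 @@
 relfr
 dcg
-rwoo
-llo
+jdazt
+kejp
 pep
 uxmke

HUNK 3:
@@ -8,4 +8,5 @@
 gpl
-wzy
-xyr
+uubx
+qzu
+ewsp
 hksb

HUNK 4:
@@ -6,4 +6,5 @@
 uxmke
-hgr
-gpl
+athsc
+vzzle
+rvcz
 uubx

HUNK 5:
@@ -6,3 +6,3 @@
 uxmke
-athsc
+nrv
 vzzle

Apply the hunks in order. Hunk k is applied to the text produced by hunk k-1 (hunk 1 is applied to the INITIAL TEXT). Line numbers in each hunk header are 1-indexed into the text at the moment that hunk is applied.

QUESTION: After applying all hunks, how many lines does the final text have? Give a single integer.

Answer: 17

Derivation:
Hunk 1: at line 3 remove [fpubu] add [pep,uxmke,hgr] -> 15 lines: relfr dcg rwoo llo pep uxmke hgr gpl wzy xyr hksb amr qnqjq disbh wbwkb
Hunk 2: at line 1 remove [rwoo,llo] add [jdazt,kejp] -> 15 lines: relfr dcg jdazt kejp pep uxmke hgr gpl wzy xyr hksb amr qnqjq disbh wbwkb
Hunk 3: at line 8 remove [wzy,xyr] add [uubx,qzu,ewsp] -> 16 lines: relfr dcg jdazt kejp pep uxmke hgr gpl uubx qzu ewsp hksb amr qnqjq disbh wbwkb
Hunk 4: at line 6 remove [hgr,gpl] add [athsc,vzzle,rvcz] -> 17 lines: relfr dcg jdazt kejp pep uxmke athsc vzzle rvcz uubx qzu ewsp hksb amr qnqjq disbh wbwkb
Hunk 5: at line 6 remove [athsc] add [nrv] -> 17 lines: relfr dcg jdazt kejp pep uxmke nrv vzzle rvcz uubx qzu ewsp hksb amr qnqjq disbh wbwkb
Final line count: 17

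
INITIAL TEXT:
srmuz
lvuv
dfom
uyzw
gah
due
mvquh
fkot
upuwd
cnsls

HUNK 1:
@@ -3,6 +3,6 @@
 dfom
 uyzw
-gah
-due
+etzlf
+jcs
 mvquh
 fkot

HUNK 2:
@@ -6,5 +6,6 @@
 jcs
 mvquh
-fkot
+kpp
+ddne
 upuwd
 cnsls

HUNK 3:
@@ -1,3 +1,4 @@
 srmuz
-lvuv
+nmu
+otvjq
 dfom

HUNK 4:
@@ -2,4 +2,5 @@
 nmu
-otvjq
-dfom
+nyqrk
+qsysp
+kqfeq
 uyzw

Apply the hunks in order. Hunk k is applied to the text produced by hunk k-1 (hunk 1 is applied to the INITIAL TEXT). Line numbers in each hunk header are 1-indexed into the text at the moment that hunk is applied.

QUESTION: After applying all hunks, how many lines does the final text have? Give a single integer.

Answer: 13

Derivation:
Hunk 1: at line 3 remove [gah,due] add [etzlf,jcs] -> 10 lines: srmuz lvuv dfom uyzw etzlf jcs mvquh fkot upuwd cnsls
Hunk 2: at line 6 remove [fkot] add [kpp,ddne] -> 11 lines: srmuz lvuv dfom uyzw etzlf jcs mvquh kpp ddne upuwd cnsls
Hunk 3: at line 1 remove [lvuv] add [nmu,otvjq] -> 12 lines: srmuz nmu otvjq dfom uyzw etzlf jcs mvquh kpp ddne upuwd cnsls
Hunk 4: at line 2 remove [otvjq,dfom] add [nyqrk,qsysp,kqfeq] -> 13 lines: srmuz nmu nyqrk qsysp kqfeq uyzw etzlf jcs mvquh kpp ddne upuwd cnsls
Final line count: 13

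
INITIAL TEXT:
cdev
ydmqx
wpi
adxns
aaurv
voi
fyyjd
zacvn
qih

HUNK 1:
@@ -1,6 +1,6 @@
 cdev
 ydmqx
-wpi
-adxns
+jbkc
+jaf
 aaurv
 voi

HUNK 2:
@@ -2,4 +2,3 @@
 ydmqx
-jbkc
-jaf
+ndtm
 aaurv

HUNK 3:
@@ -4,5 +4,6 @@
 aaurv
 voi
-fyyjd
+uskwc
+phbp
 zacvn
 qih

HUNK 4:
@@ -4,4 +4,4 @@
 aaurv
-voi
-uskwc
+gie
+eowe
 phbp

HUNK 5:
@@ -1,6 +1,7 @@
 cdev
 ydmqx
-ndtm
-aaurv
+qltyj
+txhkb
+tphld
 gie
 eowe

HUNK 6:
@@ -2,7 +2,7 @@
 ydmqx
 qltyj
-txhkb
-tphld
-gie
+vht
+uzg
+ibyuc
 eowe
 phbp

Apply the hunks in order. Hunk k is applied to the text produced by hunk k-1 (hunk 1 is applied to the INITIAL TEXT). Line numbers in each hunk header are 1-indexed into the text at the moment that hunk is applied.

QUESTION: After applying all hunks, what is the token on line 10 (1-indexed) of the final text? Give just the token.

Answer: qih

Derivation:
Hunk 1: at line 1 remove [wpi,adxns] add [jbkc,jaf] -> 9 lines: cdev ydmqx jbkc jaf aaurv voi fyyjd zacvn qih
Hunk 2: at line 2 remove [jbkc,jaf] add [ndtm] -> 8 lines: cdev ydmqx ndtm aaurv voi fyyjd zacvn qih
Hunk 3: at line 4 remove [fyyjd] add [uskwc,phbp] -> 9 lines: cdev ydmqx ndtm aaurv voi uskwc phbp zacvn qih
Hunk 4: at line 4 remove [voi,uskwc] add [gie,eowe] -> 9 lines: cdev ydmqx ndtm aaurv gie eowe phbp zacvn qih
Hunk 5: at line 1 remove [ndtm,aaurv] add [qltyj,txhkb,tphld] -> 10 lines: cdev ydmqx qltyj txhkb tphld gie eowe phbp zacvn qih
Hunk 6: at line 2 remove [txhkb,tphld,gie] add [vht,uzg,ibyuc] -> 10 lines: cdev ydmqx qltyj vht uzg ibyuc eowe phbp zacvn qih
Final line 10: qih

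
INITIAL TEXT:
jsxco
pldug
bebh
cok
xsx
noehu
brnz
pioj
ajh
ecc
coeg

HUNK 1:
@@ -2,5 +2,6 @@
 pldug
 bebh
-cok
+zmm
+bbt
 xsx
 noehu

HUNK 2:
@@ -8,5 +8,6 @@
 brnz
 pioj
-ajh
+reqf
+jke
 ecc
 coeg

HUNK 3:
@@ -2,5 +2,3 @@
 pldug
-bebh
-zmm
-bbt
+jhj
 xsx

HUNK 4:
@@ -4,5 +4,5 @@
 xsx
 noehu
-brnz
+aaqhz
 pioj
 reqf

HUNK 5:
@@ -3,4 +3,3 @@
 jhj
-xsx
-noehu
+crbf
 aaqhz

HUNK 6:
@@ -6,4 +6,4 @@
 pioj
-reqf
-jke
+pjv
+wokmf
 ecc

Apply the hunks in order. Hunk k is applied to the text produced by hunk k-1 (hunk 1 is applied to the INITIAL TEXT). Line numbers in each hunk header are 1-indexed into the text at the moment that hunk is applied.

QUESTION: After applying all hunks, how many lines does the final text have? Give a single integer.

Answer: 10

Derivation:
Hunk 1: at line 2 remove [cok] add [zmm,bbt] -> 12 lines: jsxco pldug bebh zmm bbt xsx noehu brnz pioj ajh ecc coeg
Hunk 2: at line 8 remove [ajh] add [reqf,jke] -> 13 lines: jsxco pldug bebh zmm bbt xsx noehu brnz pioj reqf jke ecc coeg
Hunk 3: at line 2 remove [bebh,zmm,bbt] add [jhj] -> 11 lines: jsxco pldug jhj xsx noehu brnz pioj reqf jke ecc coeg
Hunk 4: at line 4 remove [brnz] add [aaqhz] -> 11 lines: jsxco pldug jhj xsx noehu aaqhz pioj reqf jke ecc coeg
Hunk 5: at line 3 remove [xsx,noehu] add [crbf] -> 10 lines: jsxco pldug jhj crbf aaqhz pioj reqf jke ecc coeg
Hunk 6: at line 6 remove [reqf,jke] add [pjv,wokmf] -> 10 lines: jsxco pldug jhj crbf aaqhz pioj pjv wokmf ecc coeg
Final line count: 10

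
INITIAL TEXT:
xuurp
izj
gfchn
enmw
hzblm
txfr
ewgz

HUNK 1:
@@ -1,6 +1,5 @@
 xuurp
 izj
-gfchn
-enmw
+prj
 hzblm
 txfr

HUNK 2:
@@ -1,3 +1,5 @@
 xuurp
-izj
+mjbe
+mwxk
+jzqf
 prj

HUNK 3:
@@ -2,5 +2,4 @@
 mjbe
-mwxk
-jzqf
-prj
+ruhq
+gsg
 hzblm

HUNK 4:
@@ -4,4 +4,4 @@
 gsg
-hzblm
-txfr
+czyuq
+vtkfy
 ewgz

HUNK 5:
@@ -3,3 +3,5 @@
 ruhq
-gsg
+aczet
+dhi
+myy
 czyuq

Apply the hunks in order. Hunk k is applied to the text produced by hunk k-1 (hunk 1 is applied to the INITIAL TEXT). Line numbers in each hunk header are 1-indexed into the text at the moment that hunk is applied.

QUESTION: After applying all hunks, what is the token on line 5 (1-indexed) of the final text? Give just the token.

Hunk 1: at line 1 remove [gfchn,enmw] add [prj] -> 6 lines: xuurp izj prj hzblm txfr ewgz
Hunk 2: at line 1 remove [izj] add [mjbe,mwxk,jzqf] -> 8 lines: xuurp mjbe mwxk jzqf prj hzblm txfr ewgz
Hunk 3: at line 2 remove [mwxk,jzqf,prj] add [ruhq,gsg] -> 7 lines: xuurp mjbe ruhq gsg hzblm txfr ewgz
Hunk 4: at line 4 remove [hzblm,txfr] add [czyuq,vtkfy] -> 7 lines: xuurp mjbe ruhq gsg czyuq vtkfy ewgz
Hunk 5: at line 3 remove [gsg] add [aczet,dhi,myy] -> 9 lines: xuurp mjbe ruhq aczet dhi myy czyuq vtkfy ewgz
Final line 5: dhi

Answer: dhi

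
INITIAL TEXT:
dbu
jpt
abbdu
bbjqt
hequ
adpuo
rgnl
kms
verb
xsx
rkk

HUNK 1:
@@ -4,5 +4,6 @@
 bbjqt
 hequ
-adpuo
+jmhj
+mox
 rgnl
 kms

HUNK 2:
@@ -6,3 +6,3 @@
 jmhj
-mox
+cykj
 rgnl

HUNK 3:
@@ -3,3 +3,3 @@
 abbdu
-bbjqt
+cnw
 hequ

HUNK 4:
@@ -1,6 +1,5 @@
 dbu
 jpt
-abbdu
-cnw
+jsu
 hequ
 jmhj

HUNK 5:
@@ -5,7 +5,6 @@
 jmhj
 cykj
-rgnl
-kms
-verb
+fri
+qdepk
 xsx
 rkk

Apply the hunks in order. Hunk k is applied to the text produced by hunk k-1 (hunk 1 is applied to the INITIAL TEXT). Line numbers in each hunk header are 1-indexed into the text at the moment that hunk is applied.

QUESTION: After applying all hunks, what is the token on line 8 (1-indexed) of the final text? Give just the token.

Answer: qdepk

Derivation:
Hunk 1: at line 4 remove [adpuo] add [jmhj,mox] -> 12 lines: dbu jpt abbdu bbjqt hequ jmhj mox rgnl kms verb xsx rkk
Hunk 2: at line 6 remove [mox] add [cykj] -> 12 lines: dbu jpt abbdu bbjqt hequ jmhj cykj rgnl kms verb xsx rkk
Hunk 3: at line 3 remove [bbjqt] add [cnw] -> 12 lines: dbu jpt abbdu cnw hequ jmhj cykj rgnl kms verb xsx rkk
Hunk 4: at line 1 remove [abbdu,cnw] add [jsu] -> 11 lines: dbu jpt jsu hequ jmhj cykj rgnl kms verb xsx rkk
Hunk 5: at line 5 remove [rgnl,kms,verb] add [fri,qdepk] -> 10 lines: dbu jpt jsu hequ jmhj cykj fri qdepk xsx rkk
Final line 8: qdepk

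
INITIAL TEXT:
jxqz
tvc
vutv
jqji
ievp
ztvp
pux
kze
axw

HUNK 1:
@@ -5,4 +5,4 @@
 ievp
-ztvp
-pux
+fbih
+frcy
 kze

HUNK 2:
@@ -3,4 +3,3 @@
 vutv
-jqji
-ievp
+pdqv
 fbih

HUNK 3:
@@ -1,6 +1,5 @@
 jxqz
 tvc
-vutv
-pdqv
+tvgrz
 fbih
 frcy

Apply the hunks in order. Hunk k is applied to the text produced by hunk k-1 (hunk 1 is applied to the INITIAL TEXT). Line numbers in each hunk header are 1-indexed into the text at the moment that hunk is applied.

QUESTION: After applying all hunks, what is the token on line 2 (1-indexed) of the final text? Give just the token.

Hunk 1: at line 5 remove [ztvp,pux] add [fbih,frcy] -> 9 lines: jxqz tvc vutv jqji ievp fbih frcy kze axw
Hunk 2: at line 3 remove [jqji,ievp] add [pdqv] -> 8 lines: jxqz tvc vutv pdqv fbih frcy kze axw
Hunk 3: at line 1 remove [vutv,pdqv] add [tvgrz] -> 7 lines: jxqz tvc tvgrz fbih frcy kze axw
Final line 2: tvc

Answer: tvc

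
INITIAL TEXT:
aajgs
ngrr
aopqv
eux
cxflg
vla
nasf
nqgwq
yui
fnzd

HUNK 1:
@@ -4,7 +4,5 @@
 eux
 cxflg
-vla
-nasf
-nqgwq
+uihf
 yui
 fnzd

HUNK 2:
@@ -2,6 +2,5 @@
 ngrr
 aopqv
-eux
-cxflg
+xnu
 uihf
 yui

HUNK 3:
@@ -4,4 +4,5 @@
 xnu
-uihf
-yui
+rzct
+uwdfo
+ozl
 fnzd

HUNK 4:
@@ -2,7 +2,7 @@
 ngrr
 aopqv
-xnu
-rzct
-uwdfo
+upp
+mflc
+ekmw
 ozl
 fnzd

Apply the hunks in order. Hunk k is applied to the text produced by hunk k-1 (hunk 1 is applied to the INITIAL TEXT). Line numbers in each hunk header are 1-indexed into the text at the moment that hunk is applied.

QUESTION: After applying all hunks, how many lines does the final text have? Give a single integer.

Hunk 1: at line 4 remove [vla,nasf,nqgwq] add [uihf] -> 8 lines: aajgs ngrr aopqv eux cxflg uihf yui fnzd
Hunk 2: at line 2 remove [eux,cxflg] add [xnu] -> 7 lines: aajgs ngrr aopqv xnu uihf yui fnzd
Hunk 3: at line 4 remove [uihf,yui] add [rzct,uwdfo,ozl] -> 8 lines: aajgs ngrr aopqv xnu rzct uwdfo ozl fnzd
Hunk 4: at line 2 remove [xnu,rzct,uwdfo] add [upp,mflc,ekmw] -> 8 lines: aajgs ngrr aopqv upp mflc ekmw ozl fnzd
Final line count: 8

Answer: 8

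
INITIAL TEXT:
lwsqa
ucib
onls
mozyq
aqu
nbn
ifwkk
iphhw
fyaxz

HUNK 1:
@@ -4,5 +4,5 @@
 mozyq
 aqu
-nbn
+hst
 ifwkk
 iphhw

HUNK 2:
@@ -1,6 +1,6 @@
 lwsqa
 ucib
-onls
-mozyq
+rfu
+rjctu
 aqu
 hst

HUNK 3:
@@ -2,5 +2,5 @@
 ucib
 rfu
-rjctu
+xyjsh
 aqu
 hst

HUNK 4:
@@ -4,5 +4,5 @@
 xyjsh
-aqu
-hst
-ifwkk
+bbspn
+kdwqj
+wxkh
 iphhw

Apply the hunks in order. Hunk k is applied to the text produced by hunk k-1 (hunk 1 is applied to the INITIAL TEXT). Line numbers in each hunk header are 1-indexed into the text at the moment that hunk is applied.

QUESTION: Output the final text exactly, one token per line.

Hunk 1: at line 4 remove [nbn] add [hst] -> 9 lines: lwsqa ucib onls mozyq aqu hst ifwkk iphhw fyaxz
Hunk 2: at line 1 remove [onls,mozyq] add [rfu,rjctu] -> 9 lines: lwsqa ucib rfu rjctu aqu hst ifwkk iphhw fyaxz
Hunk 3: at line 2 remove [rjctu] add [xyjsh] -> 9 lines: lwsqa ucib rfu xyjsh aqu hst ifwkk iphhw fyaxz
Hunk 4: at line 4 remove [aqu,hst,ifwkk] add [bbspn,kdwqj,wxkh] -> 9 lines: lwsqa ucib rfu xyjsh bbspn kdwqj wxkh iphhw fyaxz

Answer: lwsqa
ucib
rfu
xyjsh
bbspn
kdwqj
wxkh
iphhw
fyaxz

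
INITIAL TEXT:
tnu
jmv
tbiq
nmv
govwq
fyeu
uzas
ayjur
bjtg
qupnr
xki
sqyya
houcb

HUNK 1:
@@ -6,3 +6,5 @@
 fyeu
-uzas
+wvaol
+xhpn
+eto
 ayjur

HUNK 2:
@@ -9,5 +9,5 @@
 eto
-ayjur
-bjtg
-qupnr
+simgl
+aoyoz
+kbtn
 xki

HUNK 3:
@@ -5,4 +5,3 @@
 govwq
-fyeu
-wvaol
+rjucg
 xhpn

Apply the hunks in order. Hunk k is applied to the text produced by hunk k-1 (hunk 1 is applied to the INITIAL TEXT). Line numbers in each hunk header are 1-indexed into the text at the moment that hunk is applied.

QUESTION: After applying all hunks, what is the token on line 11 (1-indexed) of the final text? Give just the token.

Hunk 1: at line 6 remove [uzas] add [wvaol,xhpn,eto] -> 15 lines: tnu jmv tbiq nmv govwq fyeu wvaol xhpn eto ayjur bjtg qupnr xki sqyya houcb
Hunk 2: at line 9 remove [ayjur,bjtg,qupnr] add [simgl,aoyoz,kbtn] -> 15 lines: tnu jmv tbiq nmv govwq fyeu wvaol xhpn eto simgl aoyoz kbtn xki sqyya houcb
Hunk 3: at line 5 remove [fyeu,wvaol] add [rjucg] -> 14 lines: tnu jmv tbiq nmv govwq rjucg xhpn eto simgl aoyoz kbtn xki sqyya houcb
Final line 11: kbtn

Answer: kbtn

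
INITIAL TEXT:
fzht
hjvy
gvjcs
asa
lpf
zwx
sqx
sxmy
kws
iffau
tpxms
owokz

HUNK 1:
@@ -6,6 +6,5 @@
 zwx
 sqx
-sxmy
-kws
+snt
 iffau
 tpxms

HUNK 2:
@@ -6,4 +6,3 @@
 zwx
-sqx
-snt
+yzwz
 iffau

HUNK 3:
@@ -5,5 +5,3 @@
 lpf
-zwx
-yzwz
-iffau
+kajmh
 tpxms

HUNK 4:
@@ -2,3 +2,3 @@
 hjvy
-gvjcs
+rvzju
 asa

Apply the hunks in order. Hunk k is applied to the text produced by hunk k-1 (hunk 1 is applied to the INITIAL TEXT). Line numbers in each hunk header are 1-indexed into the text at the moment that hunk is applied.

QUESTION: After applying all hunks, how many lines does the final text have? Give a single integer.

Hunk 1: at line 6 remove [sxmy,kws] add [snt] -> 11 lines: fzht hjvy gvjcs asa lpf zwx sqx snt iffau tpxms owokz
Hunk 2: at line 6 remove [sqx,snt] add [yzwz] -> 10 lines: fzht hjvy gvjcs asa lpf zwx yzwz iffau tpxms owokz
Hunk 3: at line 5 remove [zwx,yzwz,iffau] add [kajmh] -> 8 lines: fzht hjvy gvjcs asa lpf kajmh tpxms owokz
Hunk 4: at line 2 remove [gvjcs] add [rvzju] -> 8 lines: fzht hjvy rvzju asa lpf kajmh tpxms owokz
Final line count: 8

Answer: 8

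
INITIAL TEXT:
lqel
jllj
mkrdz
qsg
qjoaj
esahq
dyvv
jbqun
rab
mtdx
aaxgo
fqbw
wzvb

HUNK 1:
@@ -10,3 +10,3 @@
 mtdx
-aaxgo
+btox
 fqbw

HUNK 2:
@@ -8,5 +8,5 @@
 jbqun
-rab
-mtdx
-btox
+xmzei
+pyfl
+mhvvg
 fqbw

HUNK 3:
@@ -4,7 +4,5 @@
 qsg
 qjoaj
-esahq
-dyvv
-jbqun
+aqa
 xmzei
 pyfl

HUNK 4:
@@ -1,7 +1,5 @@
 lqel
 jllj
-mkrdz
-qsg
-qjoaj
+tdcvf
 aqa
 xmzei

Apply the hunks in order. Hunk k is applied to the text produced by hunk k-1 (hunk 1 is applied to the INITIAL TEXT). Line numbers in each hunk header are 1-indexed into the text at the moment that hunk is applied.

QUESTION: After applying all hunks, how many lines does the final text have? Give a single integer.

Answer: 9

Derivation:
Hunk 1: at line 10 remove [aaxgo] add [btox] -> 13 lines: lqel jllj mkrdz qsg qjoaj esahq dyvv jbqun rab mtdx btox fqbw wzvb
Hunk 2: at line 8 remove [rab,mtdx,btox] add [xmzei,pyfl,mhvvg] -> 13 lines: lqel jllj mkrdz qsg qjoaj esahq dyvv jbqun xmzei pyfl mhvvg fqbw wzvb
Hunk 3: at line 4 remove [esahq,dyvv,jbqun] add [aqa] -> 11 lines: lqel jllj mkrdz qsg qjoaj aqa xmzei pyfl mhvvg fqbw wzvb
Hunk 4: at line 1 remove [mkrdz,qsg,qjoaj] add [tdcvf] -> 9 lines: lqel jllj tdcvf aqa xmzei pyfl mhvvg fqbw wzvb
Final line count: 9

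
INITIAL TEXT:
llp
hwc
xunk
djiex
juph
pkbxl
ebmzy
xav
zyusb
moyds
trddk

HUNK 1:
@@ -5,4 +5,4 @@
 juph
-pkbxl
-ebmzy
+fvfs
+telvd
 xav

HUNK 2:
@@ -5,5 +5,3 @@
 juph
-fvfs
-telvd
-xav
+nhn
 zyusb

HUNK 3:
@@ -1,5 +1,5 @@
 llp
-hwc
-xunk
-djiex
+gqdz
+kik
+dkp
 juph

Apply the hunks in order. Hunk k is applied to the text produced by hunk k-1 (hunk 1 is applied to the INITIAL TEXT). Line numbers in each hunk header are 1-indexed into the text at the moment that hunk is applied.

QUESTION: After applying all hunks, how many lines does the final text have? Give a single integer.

Hunk 1: at line 5 remove [pkbxl,ebmzy] add [fvfs,telvd] -> 11 lines: llp hwc xunk djiex juph fvfs telvd xav zyusb moyds trddk
Hunk 2: at line 5 remove [fvfs,telvd,xav] add [nhn] -> 9 lines: llp hwc xunk djiex juph nhn zyusb moyds trddk
Hunk 3: at line 1 remove [hwc,xunk,djiex] add [gqdz,kik,dkp] -> 9 lines: llp gqdz kik dkp juph nhn zyusb moyds trddk
Final line count: 9

Answer: 9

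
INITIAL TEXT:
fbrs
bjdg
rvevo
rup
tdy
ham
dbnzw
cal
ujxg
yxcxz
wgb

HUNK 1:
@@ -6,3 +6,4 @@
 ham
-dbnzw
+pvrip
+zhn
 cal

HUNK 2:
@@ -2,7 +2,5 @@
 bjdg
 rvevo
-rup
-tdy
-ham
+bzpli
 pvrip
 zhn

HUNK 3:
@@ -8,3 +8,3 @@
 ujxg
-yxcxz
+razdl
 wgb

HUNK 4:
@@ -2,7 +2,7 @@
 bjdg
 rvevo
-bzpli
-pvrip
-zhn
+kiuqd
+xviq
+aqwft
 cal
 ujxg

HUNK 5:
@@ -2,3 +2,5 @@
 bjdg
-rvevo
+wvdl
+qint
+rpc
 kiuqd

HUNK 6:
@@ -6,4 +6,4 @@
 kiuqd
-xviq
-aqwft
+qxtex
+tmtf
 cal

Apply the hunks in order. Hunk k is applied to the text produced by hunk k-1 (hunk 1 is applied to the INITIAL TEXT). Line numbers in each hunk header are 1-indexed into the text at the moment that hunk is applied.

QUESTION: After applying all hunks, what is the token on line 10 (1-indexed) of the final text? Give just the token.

Hunk 1: at line 6 remove [dbnzw] add [pvrip,zhn] -> 12 lines: fbrs bjdg rvevo rup tdy ham pvrip zhn cal ujxg yxcxz wgb
Hunk 2: at line 2 remove [rup,tdy,ham] add [bzpli] -> 10 lines: fbrs bjdg rvevo bzpli pvrip zhn cal ujxg yxcxz wgb
Hunk 3: at line 8 remove [yxcxz] add [razdl] -> 10 lines: fbrs bjdg rvevo bzpli pvrip zhn cal ujxg razdl wgb
Hunk 4: at line 2 remove [bzpli,pvrip,zhn] add [kiuqd,xviq,aqwft] -> 10 lines: fbrs bjdg rvevo kiuqd xviq aqwft cal ujxg razdl wgb
Hunk 5: at line 2 remove [rvevo] add [wvdl,qint,rpc] -> 12 lines: fbrs bjdg wvdl qint rpc kiuqd xviq aqwft cal ujxg razdl wgb
Hunk 6: at line 6 remove [xviq,aqwft] add [qxtex,tmtf] -> 12 lines: fbrs bjdg wvdl qint rpc kiuqd qxtex tmtf cal ujxg razdl wgb
Final line 10: ujxg

Answer: ujxg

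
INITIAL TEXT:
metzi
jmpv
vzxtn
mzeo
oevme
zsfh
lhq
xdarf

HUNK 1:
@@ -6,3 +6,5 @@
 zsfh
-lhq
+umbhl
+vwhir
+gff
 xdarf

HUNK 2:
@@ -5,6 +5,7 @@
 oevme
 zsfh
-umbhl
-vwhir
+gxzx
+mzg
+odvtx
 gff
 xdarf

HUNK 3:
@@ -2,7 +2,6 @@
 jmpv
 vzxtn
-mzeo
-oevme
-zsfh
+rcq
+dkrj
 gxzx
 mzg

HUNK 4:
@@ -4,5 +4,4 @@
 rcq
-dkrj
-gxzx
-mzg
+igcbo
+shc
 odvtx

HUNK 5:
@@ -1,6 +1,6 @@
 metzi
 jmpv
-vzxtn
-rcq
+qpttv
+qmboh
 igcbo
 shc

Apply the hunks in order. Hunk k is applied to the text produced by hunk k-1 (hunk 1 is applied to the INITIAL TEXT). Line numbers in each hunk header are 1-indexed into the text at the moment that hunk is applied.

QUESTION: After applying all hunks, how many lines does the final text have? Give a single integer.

Hunk 1: at line 6 remove [lhq] add [umbhl,vwhir,gff] -> 10 lines: metzi jmpv vzxtn mzeo oevme zsfh umbhl vwhir gff xdarf
Hunk 2: at line 5 remove [umbhl,vwhir] add [gxzx,mzg,odvtx] -> 11 lines: metzi jmpv vzxtn mzeo oevme zsfh gxzx mzg odvtx gff xdarf
Hunk 3: at line 2 remove [mzeo,oevme,zsfh] add [rcq,dkrj] -> 10 lines: metzi jmpv vzxtn rcq dkrj gxzx mzg odvtx gff xdarf
Hunk 4: at line 4 remove [dkrj,gxzx,mzg] add [igcbo,shc] -> 9 lines: metzi jmpv vzxtn rcq igcbo shc odvtx gff xdarf
Hunk 5: at line 1 remove [vzxtn,rcq] add [qpttv,qmboh] -> 9 lines: metzi jmpv qpttv qmboh igcbo shc odvtx gff xdarf
Final line count: 9

Answer: 9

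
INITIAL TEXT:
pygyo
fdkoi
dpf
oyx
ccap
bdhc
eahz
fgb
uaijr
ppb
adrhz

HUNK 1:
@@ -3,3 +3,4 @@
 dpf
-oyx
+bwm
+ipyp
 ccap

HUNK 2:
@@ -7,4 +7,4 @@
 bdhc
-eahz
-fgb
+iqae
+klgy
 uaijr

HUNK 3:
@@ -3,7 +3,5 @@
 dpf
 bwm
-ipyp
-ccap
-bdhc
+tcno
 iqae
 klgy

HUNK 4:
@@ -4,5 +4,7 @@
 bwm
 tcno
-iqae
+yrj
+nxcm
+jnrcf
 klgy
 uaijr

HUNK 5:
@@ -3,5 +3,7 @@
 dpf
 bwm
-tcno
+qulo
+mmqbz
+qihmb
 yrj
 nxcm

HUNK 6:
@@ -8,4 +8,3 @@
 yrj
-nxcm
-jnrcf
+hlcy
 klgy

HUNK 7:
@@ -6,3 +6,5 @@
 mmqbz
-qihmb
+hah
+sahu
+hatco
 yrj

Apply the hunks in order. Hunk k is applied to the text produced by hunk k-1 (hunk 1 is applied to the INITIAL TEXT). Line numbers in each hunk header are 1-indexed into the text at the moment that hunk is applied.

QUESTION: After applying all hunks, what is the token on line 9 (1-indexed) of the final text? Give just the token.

Answer: hatco

Derivation:
Hunk 1: at line 3 remove [oyx] add [bwm,ipyp] -> 12 lines: pygyo fdkoi dpf bwm ipyp ccap bdhc eahz fgb uaijr ppb adrhz
Hunk 2: at line 7 remove [eahz,fgb] add [iqae,klgy] -> 12 lines: pygyo fdkoi dpf bwm ipyp ccap bdhc iqae klgy uaijr ppb adrhz
Hunk 3: at line 3 remove [ipyp,ccap,bdhc] add [tcno] -> 10 lines: pygyo fdkoi dpf bwm tcno iqae klgy uaijr ppb adrhz
Hunk 4: at line 4 remove [iqae] add [yrj,nxcm,jnrcf] -> 12 lines: pygyo fdkoi dpf bwm tcno yrj nxcm jnrcf klgy uaijr ppb adrhz
Hunk 5: at line 3 remove [tcno] add [qulo,mmqbz,qihmb] -> 14 lines: pygyo fdkoi dpf bwm qulo mmqbz qihmb yrj nxcm jnrcf klgy uaijr ppb adrhz
Hunk 6: at line 8 remove [nxcm,jnrcf] add [hlcy] -> 13 lines: pygyo fdkoi dpf bwm qulo mmqbz qihmb yrj hlcy klgy uaijr ppb adrhz
Hunk 7: at line 6 remove [qihmb] add [hah,sahu,hatco] -> 15 lines: pygyo fdkoi dpf bwm qulo mmqbz hah sahu hatco yrj hlcy klgy uaijr ppb adrhz
Final line 9: hatco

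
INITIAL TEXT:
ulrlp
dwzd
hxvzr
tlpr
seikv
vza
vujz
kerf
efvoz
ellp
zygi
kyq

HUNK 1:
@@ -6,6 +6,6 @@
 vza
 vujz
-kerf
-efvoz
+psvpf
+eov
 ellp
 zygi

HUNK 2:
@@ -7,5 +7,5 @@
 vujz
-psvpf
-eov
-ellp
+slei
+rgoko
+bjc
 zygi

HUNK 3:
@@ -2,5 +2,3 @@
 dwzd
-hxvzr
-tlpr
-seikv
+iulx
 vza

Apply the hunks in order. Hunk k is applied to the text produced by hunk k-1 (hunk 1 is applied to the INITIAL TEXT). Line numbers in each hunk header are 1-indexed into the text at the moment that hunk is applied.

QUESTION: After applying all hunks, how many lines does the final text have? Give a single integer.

Answer: 10

Derivation:
Hunk 1: at line 6 remove [kerf,efvoz] add [psvpf,eov] -> 12 lines: ulrlp dwzd hxvzr tlpr seikv vza vujz psvpf eov ellp zygi kyq
Hunk 2: at line 7 remove [psvpf,eov,ellp] add [slei,rgoko,bjc] -> 12 lines: ulrlp dwzd hxvzr tlpr seikv vza vujz slei rgoko bjc zygi kyq
Hunk 3: at line 2 remove [hxvzr,tlpr,seikv] add [iulx] -> 10 lines: ulrlp dwzd iulx vza vujz slei rgoko bjc zygi kyq
Final line count: 10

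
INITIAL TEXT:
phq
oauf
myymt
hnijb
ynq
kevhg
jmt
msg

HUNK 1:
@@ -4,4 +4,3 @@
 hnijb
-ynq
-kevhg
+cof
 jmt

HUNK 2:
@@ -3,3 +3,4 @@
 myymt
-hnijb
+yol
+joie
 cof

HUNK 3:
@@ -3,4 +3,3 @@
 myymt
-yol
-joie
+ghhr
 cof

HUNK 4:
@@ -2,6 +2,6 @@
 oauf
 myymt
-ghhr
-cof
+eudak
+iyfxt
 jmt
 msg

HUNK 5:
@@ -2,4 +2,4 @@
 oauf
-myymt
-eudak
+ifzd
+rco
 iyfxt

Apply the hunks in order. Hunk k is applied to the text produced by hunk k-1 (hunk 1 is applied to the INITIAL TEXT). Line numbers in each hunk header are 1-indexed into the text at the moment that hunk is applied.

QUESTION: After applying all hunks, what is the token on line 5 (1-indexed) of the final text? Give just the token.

Answer: iyfxt

Derivation:
Hunk 1: at line 4 remove [ynq,kevhg] add [cof] -> 7 lines: phq oauf myymt hnijb cof jmt msg
Hunk 2: at line 3 remove [hnijb] add [yol,joie] -> 8 lines: phq oauf myymt yol joie cof jmt msg
Hunk 3: at line 3 remove [yol,joie] add [ghhr] -> 7 lines: phq oauf myymt ghhr cof jmt msg
Hunk 4: at line 2 remove [ghhr,cof] add [eudak,iyfxt] -> 7 lines: phq oauf myymt eudak iyfxt jmt msg
Hunk 5: at line 2 remove [myymt,eudak] add [ifzd,rco] -> 7 lines: phq oauf ifzd rco iyfxt jmt msg
Final line 5: iyfxt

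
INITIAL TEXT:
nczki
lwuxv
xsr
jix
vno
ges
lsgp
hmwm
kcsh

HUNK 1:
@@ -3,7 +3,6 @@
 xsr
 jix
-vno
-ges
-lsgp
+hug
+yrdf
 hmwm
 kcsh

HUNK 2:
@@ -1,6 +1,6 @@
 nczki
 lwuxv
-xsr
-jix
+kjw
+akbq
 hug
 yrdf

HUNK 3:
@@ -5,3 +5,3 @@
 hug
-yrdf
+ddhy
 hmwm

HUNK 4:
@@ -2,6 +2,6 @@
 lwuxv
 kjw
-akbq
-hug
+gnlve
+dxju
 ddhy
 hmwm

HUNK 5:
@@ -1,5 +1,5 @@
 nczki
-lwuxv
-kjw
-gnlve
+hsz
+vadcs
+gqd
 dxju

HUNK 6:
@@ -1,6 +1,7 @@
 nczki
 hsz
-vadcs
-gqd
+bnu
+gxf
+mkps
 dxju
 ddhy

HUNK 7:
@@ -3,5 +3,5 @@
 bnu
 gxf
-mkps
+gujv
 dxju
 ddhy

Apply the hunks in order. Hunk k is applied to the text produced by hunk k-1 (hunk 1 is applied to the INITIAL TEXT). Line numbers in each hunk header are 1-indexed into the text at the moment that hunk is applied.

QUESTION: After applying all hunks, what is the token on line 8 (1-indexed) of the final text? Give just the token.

Answer: hmwm

Derivation:
Hunk 1: at line 3 remove [vno,ges,lsgp] add [hug,yrdf] -> 8 lines: nczki lwuxv xsr jix hug yrdf hmwm kcsh
Hunk 2: at line 1 remove [xsr,jix] add [kjw,akbq] -> 8 lines: nczki lwuxv kjw akbq hug yrdf hmwm kcsh
Hunk 3: at line 5 remove [yrdf] add [ddhy] -> 8 lines: nczki lwuxv kjw akbq hug ddhy hmwm kcsh
Hunk 4: at line 2 remove [akbq,hug] add [gnlve,dxju] -> 8 lines: nczki lwuxv kjw gnlve dxju ddhy hmwm kcsh
Hunk 5: at line 1 remove [lwuxv,kjw,gnlve] add [hsz,vadcs,gqd] -> 8 lines: nczki hsz vadcs gqd dxju ddhy hmwm kcsh
Hunk 6: at line 1 remove [vadcs,gqd] add [bnu,gxf,mkps] -> 9 lines: nczki hsz bnu gxf mkps dxju ddhy hmwm kcsh
Hunk 7: at line 3 remove [mkps] add [gujv] -> 9 lines: nczki hsz bnu gxf gujv dxju ddhy hmwm kcsh
Final line 8: hmwm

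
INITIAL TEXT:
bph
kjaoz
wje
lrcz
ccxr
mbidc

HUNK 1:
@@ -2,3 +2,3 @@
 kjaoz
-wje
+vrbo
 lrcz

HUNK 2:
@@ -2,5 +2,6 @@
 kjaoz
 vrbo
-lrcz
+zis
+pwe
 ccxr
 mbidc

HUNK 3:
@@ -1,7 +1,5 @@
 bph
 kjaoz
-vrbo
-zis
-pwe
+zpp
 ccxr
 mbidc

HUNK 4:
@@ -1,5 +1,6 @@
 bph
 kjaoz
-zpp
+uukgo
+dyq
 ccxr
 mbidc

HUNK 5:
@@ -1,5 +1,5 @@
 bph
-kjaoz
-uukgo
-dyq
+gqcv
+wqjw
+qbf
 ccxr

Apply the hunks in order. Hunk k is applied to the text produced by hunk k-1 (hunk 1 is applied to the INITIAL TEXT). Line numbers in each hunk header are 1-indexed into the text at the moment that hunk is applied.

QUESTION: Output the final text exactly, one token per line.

Hunk 1: at line 2 remove [wje] add [vrbo] -> 6 lines: bph kjaoz vrbo lrcz ccxr mbidc
Hunk 2: at line 2 remove [lrcz] add [zis,pwe] -> 7 lines: bph kjaoz vrbo zis pwe ccxr mbidc
Hunk 3: at line 1 remove [vrbo,zis,pwe] add [zpp] -> 5 lines: bph kjaoz zpp ccxr mbidc
Hunk 4: at line 1 remove [zpp] add [uukgo,dyq] -> 6 lines: bph kjaoz uukgo dyq ccxr mbidc
Hunk 5: at line 1 remove [kjaoz,uukgo,dyq] add [gqcv,wqjw,qbf] -> 6 lines: bph gqcv wqjw qbf ccxr mbidc

Answer: bph
gqcv
wqjw
qbf
ccxr
mbidc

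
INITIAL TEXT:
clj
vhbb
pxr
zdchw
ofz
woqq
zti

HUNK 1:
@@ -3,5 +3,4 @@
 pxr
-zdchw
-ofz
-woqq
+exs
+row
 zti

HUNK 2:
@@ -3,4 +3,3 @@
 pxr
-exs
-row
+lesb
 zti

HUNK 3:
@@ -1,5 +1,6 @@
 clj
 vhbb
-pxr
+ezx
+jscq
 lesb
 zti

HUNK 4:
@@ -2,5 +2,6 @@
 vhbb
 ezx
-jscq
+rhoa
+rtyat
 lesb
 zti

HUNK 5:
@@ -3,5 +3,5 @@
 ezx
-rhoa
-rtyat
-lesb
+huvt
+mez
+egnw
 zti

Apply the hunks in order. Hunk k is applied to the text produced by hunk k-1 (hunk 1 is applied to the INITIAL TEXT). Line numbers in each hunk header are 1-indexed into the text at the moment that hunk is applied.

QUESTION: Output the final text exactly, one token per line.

Hunk 1: at line 3 remove [zdchw,ofz,woqq] add [exs,row] -> 6 lines: clj vhbb pxr exs row zti
Hunk 2: at line 3 remove [exs,row] add [lesb] -> 5 lines: clj vhbb pxr lesb zti
Hunk 3: at line 1 remove [pxr] add [ezx,jscq] -> 6 lines: clj vhbb ezx jscq lesb zti
Hunk 4: at line 2 remove [jscq] add [rhoa,rtyat] -> 7 lines: clj vhbb ezx rhoa rtyat lesb zti
Hunk 5: at line 3 remove [rhoa,rtyat,lesb] add [huvt,mez,egnw] -> 7 lines: clj vhbb ezx huvt mez egnw zti

Answer: clj
vhbb
ezx
huvt
mez
egnw
zti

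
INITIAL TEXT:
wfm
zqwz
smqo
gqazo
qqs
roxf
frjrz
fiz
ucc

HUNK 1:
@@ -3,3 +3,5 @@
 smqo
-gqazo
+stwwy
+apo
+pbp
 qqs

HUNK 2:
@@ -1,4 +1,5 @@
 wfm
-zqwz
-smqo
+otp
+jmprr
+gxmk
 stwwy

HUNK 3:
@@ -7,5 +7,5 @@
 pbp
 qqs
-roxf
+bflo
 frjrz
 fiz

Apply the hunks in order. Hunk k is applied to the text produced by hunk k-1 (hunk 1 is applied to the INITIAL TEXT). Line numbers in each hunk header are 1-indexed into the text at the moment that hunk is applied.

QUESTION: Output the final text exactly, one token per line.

Answer: wfm
otp
jmprr
gxmk
stwwy
apo
pbp
qqs
bflo
frjrz
fiz
ucc

Derivation:
Hunk 1: at line 3 remove [gqazo] add [stwwy,apo,pbp] -> 11 lines: wfm zqwz smqo stwwy apo pbp qqs roxf frjrz fiz ucc
Hunk 2: at line 1 remove [zqwz,smqo] add [otp,jmprr,gxmk] -> 12 lines: wfm otp jmprr gxmk stwwy apo pbp qqs roxf frjrz fiz ucc
Hunk 3: at line 7 remove [roxf] add [bflo] -> 12 lines: wfm otp jmprr gxmk stwwy apo pbp qqs bflo frjrz fiz ucc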